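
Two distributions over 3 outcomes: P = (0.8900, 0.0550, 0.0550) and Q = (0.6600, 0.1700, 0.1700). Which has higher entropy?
Q

P is highly concentrated on one outcome (89%), making it nearly deterministic. Q spreads its mass more evenly (max 66%). The more spread-out distribution has higher entropy: H(P) ≈ 0.610 bits, H(Q) ≈ 1.265 bits.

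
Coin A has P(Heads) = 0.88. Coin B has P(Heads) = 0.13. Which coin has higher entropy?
B

For binary distributions, entropy is maximized at p=0.5 and decreases as p moves toward 0 or 1.

H(A) = H(0.88) = 0.5294 bits
H(B) = H(0.13) = 0.5574 bits

Distribution B (p=0.13) is closer to uniform (p=0.5), so it has higher entropy.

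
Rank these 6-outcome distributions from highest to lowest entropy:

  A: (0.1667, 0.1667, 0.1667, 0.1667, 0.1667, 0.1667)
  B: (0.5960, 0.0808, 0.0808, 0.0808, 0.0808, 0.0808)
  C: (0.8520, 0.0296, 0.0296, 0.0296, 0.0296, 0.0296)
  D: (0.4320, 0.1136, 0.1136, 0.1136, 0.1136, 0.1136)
A > D > B > C

Key insight: Entropy is maximized by uniform distributions and minimized by concentrated distributions.

Entropies:
  H(A) = 2.5850 bits
  H(B) = 1.9113 bits
  H(C) = 0.9485 bits
  H(D) = 2.3055 bits

Ranking: A > D > B > C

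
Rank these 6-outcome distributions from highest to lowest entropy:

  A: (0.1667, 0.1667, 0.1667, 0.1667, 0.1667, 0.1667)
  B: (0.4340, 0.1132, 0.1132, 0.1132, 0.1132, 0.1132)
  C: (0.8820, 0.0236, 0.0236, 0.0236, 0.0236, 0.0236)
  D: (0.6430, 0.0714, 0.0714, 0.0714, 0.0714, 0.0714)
A > B > D > C

Key insight: Entropy is maximized by uniform distributions and minimized by concentrated distributions.

Entropies:
  H(A) = 2.5850 bits
  H(B) = 2.3016 bits
  H(C) = 0.7976 bits
  H(D) = 1.7691 bits

Ranking: A > B > D > C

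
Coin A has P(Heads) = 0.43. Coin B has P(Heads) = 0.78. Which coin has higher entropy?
A

For binary distributions, entropy is maximized at p=0.5 and decreases as p moves toward 0 or 1.

H(A) = H(0.43) = 0.9858 bits
H(B) = H(0.78) = 0.7602 bits

Distribution A (p=0.43) is closer to uniform (p=0.5), so it has higher entropy.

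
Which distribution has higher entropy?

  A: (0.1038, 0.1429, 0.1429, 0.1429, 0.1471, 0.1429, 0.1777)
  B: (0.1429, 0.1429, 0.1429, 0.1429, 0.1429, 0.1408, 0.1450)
B

Both distributions are close to uniform, making this a harder comparison.

H(A) = 2.7930 bits
H(B) = 2.8073 bits

The distribution closer to uniform has higher entropy.
Answer: B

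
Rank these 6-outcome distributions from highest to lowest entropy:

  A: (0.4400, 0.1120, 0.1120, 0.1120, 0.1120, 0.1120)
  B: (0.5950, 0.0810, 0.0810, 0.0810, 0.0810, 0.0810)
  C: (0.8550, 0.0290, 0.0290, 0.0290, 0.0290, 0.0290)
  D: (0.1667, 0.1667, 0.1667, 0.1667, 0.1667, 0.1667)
D > A > B > C

Key insight: Entropy is maximized by uniform distributions and minimized by concentrated distributions.

Entropies:
  H(A) = 2.2899 bits
  H(B) = 1.9142 bits
  H(C) = 0.9339 bits
  H(D) = 2.5850 bits

Ranking: D > A > B > C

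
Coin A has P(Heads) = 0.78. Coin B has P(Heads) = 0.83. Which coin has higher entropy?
A

For binary distributions, entropy is maximized at p=0.5 and decreases as p moves toward 0 or 1.

H(A) = H(0.78) = 0.7602 bits
H(B) = H(0.83) = 0.6577 bits

Distribution A (p=0.78) is closer to uniform (p=0.5), so it has higher entropy.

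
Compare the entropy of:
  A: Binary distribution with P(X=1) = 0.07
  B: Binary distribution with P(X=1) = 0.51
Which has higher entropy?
B

For binary distributions, entropy is maximized at p=0.5 and decreases as p moves toward 0 or 1.

H(A) = H(0.07) = 0.3659 bits
H(B) = H(0.51) = 0.9997 bits

Distribution B (p=0.51) is closer to uniform (p=0.5), so it has higher entropy.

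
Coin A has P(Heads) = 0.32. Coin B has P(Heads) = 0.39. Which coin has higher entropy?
B

For binary distributions, entropy is maximized at p=0.5 and decreases as p moves toward 0 or 1.

H(A) = H(0.32) = 0.9044 bits
H(B) = H(0.39) = 0.9648 bits

Distribution B (p=0.39) is closer to uniform (p=0.5), so it has higher entropy.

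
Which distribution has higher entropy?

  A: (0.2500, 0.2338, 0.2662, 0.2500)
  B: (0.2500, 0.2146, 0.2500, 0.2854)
A

Both distributions are close to uniform, making this a harder comparison.

H(A) = 1.9985 bits
H(B) = 1.9927 bits

The distribution closer to uniform has higher entropy.
Answer: A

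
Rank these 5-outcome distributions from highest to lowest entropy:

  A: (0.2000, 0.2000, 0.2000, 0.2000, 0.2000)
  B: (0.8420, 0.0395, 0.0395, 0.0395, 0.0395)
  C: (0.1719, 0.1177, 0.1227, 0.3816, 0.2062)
A > C > B

Key insight: Entropy is maximized by uniform distributions and minimized by concentrated distributions.

- Uniform distributions have maximum entropy log₂(5) = 2.3219 bits
- The more "peaked" or concentrated a distribution, the lower its entropy

Entropies:
  H(A) = 2.3219 bits
  H(B) = 0.9455 bits
  H(C) = 2.1714 bits

Ranking: A > C > B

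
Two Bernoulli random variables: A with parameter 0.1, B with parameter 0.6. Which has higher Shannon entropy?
B

For binary distributions, entropy is maximized at p=0.5 and decreases as p moves toward 0 or 1.

H(A) = H(0.1) = 0.4690 bits
H(B) = H(0.6) = 0.9710 bits

Distribution B (p=0.6) is closer to uniform (p=0.5), so it has higher entropy.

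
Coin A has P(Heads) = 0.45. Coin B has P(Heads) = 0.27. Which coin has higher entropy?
A

For binary distributions, entropy is maximized at p=0.5 and decreases as p moves toward 0 or 1.

H(A) = H(0.45) = 0.9928 bits
H(B) = H(0.27) = 0.8415 bits

Distribution A (p=0.45) is closer to uniform (p=0.5), so it has higher entropy.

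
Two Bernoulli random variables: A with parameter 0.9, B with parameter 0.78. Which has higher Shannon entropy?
B

For binary distributions, entropy is maximized at p=0.5 and decreases as p moves toward 0 or 1.

H(A) = H(0.9) = 0.4690 bits
H(B) = H(0.78) = 0.7602 bits

Distribution B (p=0.78) is closer to uniform (p=0.5), so it has higher entropy.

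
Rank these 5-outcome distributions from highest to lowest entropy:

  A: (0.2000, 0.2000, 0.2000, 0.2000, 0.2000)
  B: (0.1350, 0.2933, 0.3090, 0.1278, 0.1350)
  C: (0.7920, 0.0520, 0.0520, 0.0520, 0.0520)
A > B > C

Key insight: Entropy is maximized by uniform distributions and minimized by concentrated distributions.

- Uniform distributions have maximum entropy log₂(5) = 2.3219 bits
- The more "peaked" or concentrated a distribution, the lower its entropy

Entropies:
  H(A) = 2.3219 bits
  H(B) = 2.2018 bits
  H(C) = 1.1536 bits

Ranking: A > B > C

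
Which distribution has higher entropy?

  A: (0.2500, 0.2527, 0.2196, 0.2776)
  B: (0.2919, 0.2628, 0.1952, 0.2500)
A

Both distributions are close to uniform, making this a harder comparison.

H(A) = 1.9951 bits
H(B) = 1.9853 bits

The distribution closer to uniform has higher entropy.
Answer: A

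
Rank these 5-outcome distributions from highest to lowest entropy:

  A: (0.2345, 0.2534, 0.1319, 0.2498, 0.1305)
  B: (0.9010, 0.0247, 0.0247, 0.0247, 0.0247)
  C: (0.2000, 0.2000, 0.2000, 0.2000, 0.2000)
C > A > B

Key insight: Entropy is maximized by uniform distributions and minimized by concentrated distributions.

- Uniform distributions have maximum entropy log₂(5) = 2.3219 bits
- The more "peaked" or concentrated a distribution, the lower its entropy

Entropies:
  H(A) = 2.2612 bits
  H(B) = 0.6638 bits
  H(C) = 2.3219 bits

Ranking: C > A > B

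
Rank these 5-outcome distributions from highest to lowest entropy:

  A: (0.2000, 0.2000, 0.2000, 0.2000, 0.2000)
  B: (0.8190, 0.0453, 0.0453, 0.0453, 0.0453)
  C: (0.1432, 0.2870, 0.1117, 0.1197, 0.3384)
A > C > B

Key insight: Entropy is maximized by uniform distributions and minimized by concentrated distributions.

- Uniform distributions have maximum entropy log₂(5) = 2.3219 bits
- The more "peaked" or concentrated a distribution, the lower its entropy

Entropies:
  H(A) = 2.3219 bits
  H(B) = 1.0443 bits
  H(C) = 2.1672 bits

Ranking: A > C > B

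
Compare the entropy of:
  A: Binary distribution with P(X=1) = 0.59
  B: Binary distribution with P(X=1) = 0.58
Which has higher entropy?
B

For binary distributions, entropy is maximized at p=0.5 and decreases as p moves toward 0 or 1.

H(A) = H(0.59) = 0.9765 bits
H(B) = H(0.58) = 0.9815 bits

Distribution B (p=0.58) is closer to uniform (p=0.5), so it has higher entropy.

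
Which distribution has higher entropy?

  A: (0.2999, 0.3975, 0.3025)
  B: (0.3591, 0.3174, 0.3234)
B

Both distributions are close to uniform, making this a harder comparison.

H(A) = 1.5720 bits
H(B) = 1.5828 bits

The distribution closer to uniform has higher entropy.
Answer: B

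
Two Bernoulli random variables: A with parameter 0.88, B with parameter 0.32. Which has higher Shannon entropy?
B

For binary distributions, entropy is maximized at p=0.5 and decreases as p moves toward 0 or 1.

H(A) = H(0.88) = 0.5294 bits
H(B) = H(0.32) = 0.9044 bits

Distribution B (p=0.32) is closer to uniform (p=0.5), so it has higher entropy.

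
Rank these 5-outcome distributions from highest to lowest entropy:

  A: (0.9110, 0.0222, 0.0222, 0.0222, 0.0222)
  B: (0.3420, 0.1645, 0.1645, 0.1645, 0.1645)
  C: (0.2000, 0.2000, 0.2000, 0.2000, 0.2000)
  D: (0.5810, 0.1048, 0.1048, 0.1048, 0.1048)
C > B > D > A

Key insight: Entropy is maximized by uniform distributions and minimized by concentrated distributions.

Entropies:
  H(A) = 0.6111 bits
  H(B) = 2.2427 bits
  H(C) = 2.3219 bits
  H(D) = 1.8190 bits

Ranking: C > B > D > A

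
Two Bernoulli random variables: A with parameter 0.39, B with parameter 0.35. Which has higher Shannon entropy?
A

For binary distributions, entropy is maximized at p=0.5 and decreases as p moves toward 0 or 1.

H(A) = H(0.39) = 0.9648 bits
H(B) = H(0.35) = 0.9341 bits

Distribution A (p=0.39) is closer to uniform (p=0.5), so it has higher entropy.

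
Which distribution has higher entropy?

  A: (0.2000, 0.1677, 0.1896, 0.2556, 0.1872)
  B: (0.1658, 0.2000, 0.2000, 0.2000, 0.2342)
B

Both distributions are close to uniform, making this a harder comparison.

H(A) = 2.3067 bits
H(B) = 2.3134 bits

The distribution closer to uniform has higher entropy.
Answer: B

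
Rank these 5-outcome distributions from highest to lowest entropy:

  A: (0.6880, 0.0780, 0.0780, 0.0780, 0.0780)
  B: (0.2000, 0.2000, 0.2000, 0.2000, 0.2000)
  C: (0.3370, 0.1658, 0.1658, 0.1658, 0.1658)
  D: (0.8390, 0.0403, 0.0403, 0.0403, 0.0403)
B > C > A > D

Key insight: Entropy is maximized by uniform distributions and minimized by concentrated distributions.

Entropies:
  H(A) = 1.5195 bits
  H(B) = 2.3219 bits
  H(C) = 2.2479 bits
  H(D) = 0.9587 bits

Ranking: B > C > A > D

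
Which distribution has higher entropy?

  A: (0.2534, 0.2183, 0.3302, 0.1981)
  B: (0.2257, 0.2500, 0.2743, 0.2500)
B

Both distributions are close to uniform, making this a harder comparison.

H(A) = 1.9717 bits
H(B) = 1.9966 bits

The distribution closer to uniform has higher entropy.
Answer: B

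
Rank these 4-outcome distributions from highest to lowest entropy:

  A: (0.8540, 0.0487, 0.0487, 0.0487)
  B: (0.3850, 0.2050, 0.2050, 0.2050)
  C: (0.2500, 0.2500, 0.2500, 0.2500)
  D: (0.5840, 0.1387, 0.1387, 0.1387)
C > B > D > A

Key insight: Entropy is maximized by uniform distributions and minimized by concentrated distributions.

Entropies:
  H(A) = 0.8311 bits
  H(B) = 1.9362 bits
  H(C) = 2.0000 bits
  H(D) = 1.6389 bits

Ranking: C > B > D > A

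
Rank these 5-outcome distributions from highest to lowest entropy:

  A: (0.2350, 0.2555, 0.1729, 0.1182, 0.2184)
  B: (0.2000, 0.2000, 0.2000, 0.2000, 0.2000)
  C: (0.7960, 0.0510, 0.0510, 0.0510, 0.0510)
B > A > C

Key insight: Entropy is maximized by uniform distributions and minimized by concentrated distributions.

- Uniform distributions have maximum entropy log₂(5) = 2.3219 bits
- The more "peaked" or concentrated a distribution, the lower its entropy

Entropies:
  H(A) = 2.2752 bits
  H(B) = 2.3219 bits
  H(C) = 1.1379 bits

Ranking: B > A > C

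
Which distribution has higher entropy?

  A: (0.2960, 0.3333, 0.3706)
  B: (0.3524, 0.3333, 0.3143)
B

Both distributions are close to uniform, making this a harder comparison.

H(A) = 1.5789 bits
H(B) = 1.5834 bits

The distribution closer to uniform has higher entropy.
Answer: B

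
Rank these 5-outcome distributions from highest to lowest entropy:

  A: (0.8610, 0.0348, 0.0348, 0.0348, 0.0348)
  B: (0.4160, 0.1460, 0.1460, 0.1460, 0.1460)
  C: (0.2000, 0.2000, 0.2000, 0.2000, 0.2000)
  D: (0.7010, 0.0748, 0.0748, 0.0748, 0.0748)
C > B > D > A

Key insight: Entropy is maximized by uniform distributions and minimized by concentrated distributions.

Entropies:
  H(A) = 0.8596 bits
  H(B) = 2.1475 bits
  H(C) = 2.3219 bits
  H(D) = 1.4781 bits

Ranking: C > B > D > A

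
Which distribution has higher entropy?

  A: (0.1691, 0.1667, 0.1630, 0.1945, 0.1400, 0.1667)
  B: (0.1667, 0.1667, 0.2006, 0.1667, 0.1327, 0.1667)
A

Both distributions are close to uniform, making this a harder comparison.

H(A) = 2.5784 bits
H(B) = 2.5749 bits

The distribution closer to uniform has higher entropy.
Answer: A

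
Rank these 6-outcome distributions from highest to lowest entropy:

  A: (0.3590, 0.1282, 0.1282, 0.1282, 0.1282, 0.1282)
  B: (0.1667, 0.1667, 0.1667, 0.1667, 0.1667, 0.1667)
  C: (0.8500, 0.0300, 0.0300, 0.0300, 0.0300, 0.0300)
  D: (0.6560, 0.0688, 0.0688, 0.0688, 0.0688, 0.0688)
B > A > D > C

Key insight: Entropy is maximized by uniform distributions and minimized by concentrated distributions.

Entropies:
  H(A) = 2.4302 bits
  H(B) = 2.5850 bits
  H(C) = 0.9581 bits
  H(D) = 1.7273 bits

Ranking: B > A > D > C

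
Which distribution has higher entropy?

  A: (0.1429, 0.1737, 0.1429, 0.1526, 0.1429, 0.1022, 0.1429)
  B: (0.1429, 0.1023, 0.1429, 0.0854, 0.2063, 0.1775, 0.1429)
A

Both distributions are close to uniform, making this a harder comparison.

H(A) = 2.7931 bits
H(B) = 2.7551 bits

The distribution closer to uniform has higher entropy.
Answer: A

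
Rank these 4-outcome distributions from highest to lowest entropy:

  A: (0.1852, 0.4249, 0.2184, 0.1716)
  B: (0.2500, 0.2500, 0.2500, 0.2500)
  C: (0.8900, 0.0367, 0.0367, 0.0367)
B > A > C

Key insight: Entropy is maximized by uniform distributions and minimized by concentrated distributions.

- Uniform distributions have maximum entropy log₂(4) = 2.0000 bits
- The more "peaked" or concentrated a distribution, the lower its entropy

Entropies:
  H(A) = 1.8909 bits
  H(B) = 2.0000 bits
  H(C) = 0.6743 bits

Ranking: B > A > C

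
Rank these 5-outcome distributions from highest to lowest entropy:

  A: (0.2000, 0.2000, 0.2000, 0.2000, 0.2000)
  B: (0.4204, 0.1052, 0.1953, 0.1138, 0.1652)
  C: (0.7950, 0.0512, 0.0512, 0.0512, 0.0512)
A > B > C

Key insight: Entropy is maximized by uniform distributions and minimized by concentrated distributions.

- Uniform distributions have maximum entropy log₂(5) = 2.3219 bits
- The more "peaked" or concentrated a distribution, the lower its entropy

Entropies:
  H(A) = 2.3219 bits
  H(B) = 2.1136 bits
  H(C) = 1.1418 bits

Ranking: A > B > C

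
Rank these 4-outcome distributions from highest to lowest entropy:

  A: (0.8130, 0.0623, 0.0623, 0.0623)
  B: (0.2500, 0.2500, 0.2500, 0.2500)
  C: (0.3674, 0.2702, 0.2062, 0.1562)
B > C > A

Key insight: Entropy is maximized by uniform distributions and minimized by concentrated distributions.

- Uniform distributions have maximum entropy log₂(4) = 2.0000 bits
- The more "peaked" or concentrated a distribution, the lower its entropy

Entropies:
  H(A) = 0.9915 bits
  H(B) = 2.0000 bits
  H(C) = 1.9289 bits

Ranking: B > C > A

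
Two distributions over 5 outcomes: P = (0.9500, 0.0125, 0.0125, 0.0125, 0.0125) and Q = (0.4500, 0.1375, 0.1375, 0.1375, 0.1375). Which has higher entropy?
Q

P is highly concentrated on one outcome (95%), making it nearly deterministic. Q spreads its mass more evenly (max 45%). The more spread-out distribution has higher entropy: H(P) ≈ 0.386 bits, H(Q) ≈ 2.093 bits.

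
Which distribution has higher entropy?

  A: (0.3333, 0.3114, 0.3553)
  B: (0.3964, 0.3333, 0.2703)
A

Both distributions are close to uniform, making this a harder comparison.

H(A) = 1.5829 bits
H(B) = 1.5676 bits

The distribution closer to uniform has higher entropy.
Answer: A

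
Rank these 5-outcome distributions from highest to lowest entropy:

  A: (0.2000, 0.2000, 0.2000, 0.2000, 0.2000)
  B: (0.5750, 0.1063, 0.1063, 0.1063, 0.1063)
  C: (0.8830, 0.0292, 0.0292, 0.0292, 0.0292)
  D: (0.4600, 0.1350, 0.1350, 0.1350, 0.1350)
A > D > B > C

Key insight: Entropy is maximized by uniform distributions and minimized by concentrated distributions.

Entropies:
  H(A) = 2.3219 bits
  H(B) = 1.8337 bits
  H(C) = 0.7547 bits
  H(D) = 2.0754 bits

Ranking: A > D > B > C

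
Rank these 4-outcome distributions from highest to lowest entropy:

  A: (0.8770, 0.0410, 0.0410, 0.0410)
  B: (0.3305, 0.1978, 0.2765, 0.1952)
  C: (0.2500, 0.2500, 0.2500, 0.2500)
C > B > A

Key insight: Entropy is maximized by uniform distributions and minimized by concentrated distributions.

- Uniform distributions have maximum entropy log₂(4) = 2.0000 bits
- The more "peaked" or concentrated a distribution, the lower its entropy

Entropies:
  H(A) = 0.7329 bits
  H(B) = 1.9632 bits
  H(C) = 2.0000 bits

Ranking: C > B > A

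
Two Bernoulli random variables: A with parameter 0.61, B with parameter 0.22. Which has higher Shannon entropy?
A

For binary distributions, entropy is maximized at p=0.5 and decreases as p moves toward 0 or 1.

H(A) = H(0.61) = 0.9648 bits
H(B) = H(0.22) = 0.7602 bits

Distribution A (p=0.61) is closer to uniform (p=0.5), so it has higher entropy.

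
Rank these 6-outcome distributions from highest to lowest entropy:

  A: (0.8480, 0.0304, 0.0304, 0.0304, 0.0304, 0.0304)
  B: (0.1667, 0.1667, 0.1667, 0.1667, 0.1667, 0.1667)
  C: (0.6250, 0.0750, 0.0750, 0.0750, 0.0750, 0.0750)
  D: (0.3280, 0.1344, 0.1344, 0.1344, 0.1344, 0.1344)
B > D > C > A

Key insight: Entropy is maximized by uniform distributions and minimized by concentrated distributions.

Entropies:
  H(A) = 0.9678 bits
  H(B) = 2.5850 bits
  H(C) = 1.8252 bits
  H(D) = 2.4732 bits

Ranking: B > D > C > A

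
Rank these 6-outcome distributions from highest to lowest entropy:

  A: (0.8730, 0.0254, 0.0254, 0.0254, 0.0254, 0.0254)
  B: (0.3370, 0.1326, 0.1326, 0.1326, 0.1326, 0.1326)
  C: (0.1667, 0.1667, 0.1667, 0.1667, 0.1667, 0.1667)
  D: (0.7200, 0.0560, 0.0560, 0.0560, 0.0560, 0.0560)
C > B > D > A

Key insight: Entropy is maximized by uniform distributions and minimized by concentrated distributions.

Entropies:
  H(A) = 0.8440 bits
  H(B) = 2.4614 bits
  H(C) = 2.5850 bits
  H(D) = 1.5056 bits

Ranking: C > B > D > A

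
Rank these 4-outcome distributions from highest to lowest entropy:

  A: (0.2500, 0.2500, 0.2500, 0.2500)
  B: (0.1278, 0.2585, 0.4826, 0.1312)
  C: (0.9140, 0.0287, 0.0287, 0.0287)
A > B > C

Key insight: Entropy is maximized by uniform distributions and minimized by concentrated distributions.

- Uniform distributions have maximum entropy log₂(4) = 2.0000 bits
- The more "peaked" or concentrated a distribution, the lower its entropy

Entropies:
  H(A) = 2.0000 bits
  H(B) = 1.7755 bits
  H(C) = 0.5593 bits

Ranking: A > B > C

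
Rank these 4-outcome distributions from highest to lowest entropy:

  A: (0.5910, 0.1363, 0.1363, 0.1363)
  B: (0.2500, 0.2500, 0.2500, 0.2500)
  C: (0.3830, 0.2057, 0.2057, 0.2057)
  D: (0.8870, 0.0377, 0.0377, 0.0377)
B > C > A > D

Key insight: Entropy is maximized by uniform distributions and minimized by concentrated distributions.

Entropies:
  H(A) = 1.6242 bits
  H(B) = 2.0000 bits
  H(C) = 1.9381 bits
  H(D) = 0.6880 bits

Ranking: B > C > A > D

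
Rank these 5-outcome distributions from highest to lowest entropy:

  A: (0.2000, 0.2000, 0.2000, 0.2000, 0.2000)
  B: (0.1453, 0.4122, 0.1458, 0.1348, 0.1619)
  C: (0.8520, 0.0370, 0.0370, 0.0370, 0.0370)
A > B > C

Key insight: Entropy is maximized by uniform distributions and minimized by concentrated distributions.

- Uniform distributions have maximum entropy log₂(5) = 2.3219 bits
- The more "peaked" or concentrated a distribution, the lower its entropy

Entropies:
  H(A) = 2.3219 bits
  H(B) = 2.1514 bits
  H(C) = 0.9008 bits

Ranking: A > B > C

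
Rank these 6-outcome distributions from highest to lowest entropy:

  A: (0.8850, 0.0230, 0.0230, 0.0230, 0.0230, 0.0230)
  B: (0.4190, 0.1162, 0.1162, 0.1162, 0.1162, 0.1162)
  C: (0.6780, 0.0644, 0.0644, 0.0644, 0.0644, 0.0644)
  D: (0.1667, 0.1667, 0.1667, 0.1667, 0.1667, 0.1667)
D > B > C > A

Key insight: Entropy is maximized by uniform distributions and minimized by concentrated distributions.

Entropies:
  H(A) = 0.7818 bits
  H(B) = 2.3300 bits
  H(C) = 1.6542 bits
  H(D) = 2.5850 bits

Ranking: D > B > C > A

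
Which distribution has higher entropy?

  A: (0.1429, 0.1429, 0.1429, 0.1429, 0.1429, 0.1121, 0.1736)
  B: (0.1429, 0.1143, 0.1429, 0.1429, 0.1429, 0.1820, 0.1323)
A

Both distributions are close to uniform, making this a harder comparison.

H(A) = 2.7977 bits
H(B) = 2.7952 bits

The distribution closer to uniform has higher entropy.
Answer: A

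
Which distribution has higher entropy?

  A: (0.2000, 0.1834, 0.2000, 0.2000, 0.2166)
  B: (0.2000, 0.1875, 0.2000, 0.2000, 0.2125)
B

Both distributions are close to uniform, making this a harder comparison.

H(A) = 2.3199 bits
H(B) = 2.3208 bits

The distribution closer to uniform has higher entropy.
Answer: B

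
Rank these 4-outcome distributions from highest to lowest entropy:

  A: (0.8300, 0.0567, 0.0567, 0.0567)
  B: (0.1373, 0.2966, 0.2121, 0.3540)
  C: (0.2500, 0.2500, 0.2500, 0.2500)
C > B > A

Key insight: Entropy is maximized by uniform distributions and minimized by concentrated distributions.

- Uniform distributions have maximum entropy log₂(4) = 2.0000 bits
- The more "peaked" or concentrated a distribution, the lower its entropy

Entropies:
  H(A) = 0.9271 bits
  H(B) = 1.9182 bits
  H(C) = 2.0000 bits

Ranking: C > B > A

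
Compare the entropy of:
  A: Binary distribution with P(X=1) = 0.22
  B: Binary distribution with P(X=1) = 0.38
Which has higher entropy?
B

For binary distributions, entropy is maximized at p=0.5 and decreases as p moves toward 0 or 1.

H(A) = H(0.22) = 0.7602 bits
H(B) = H(0.38) = 0.9580 bits

Distribution B (p=0.38) is closer to uniform (p=0.5), so it has higher entropy.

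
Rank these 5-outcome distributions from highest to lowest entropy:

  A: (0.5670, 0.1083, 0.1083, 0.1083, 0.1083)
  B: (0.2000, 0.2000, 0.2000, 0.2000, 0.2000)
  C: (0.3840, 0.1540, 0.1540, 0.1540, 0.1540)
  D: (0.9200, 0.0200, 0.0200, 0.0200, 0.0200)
B > C > A > D

Key insight: Entropy is maximized by uniform distributions and minimized by concentrated distributions.

Entropies:
  H(A) = 1.8530 bits
  H(B) = 2.3219 bits
  H(C) = 2.1928 bits
  H(D) = 0.5622 bits

Ranking: B > C > A > D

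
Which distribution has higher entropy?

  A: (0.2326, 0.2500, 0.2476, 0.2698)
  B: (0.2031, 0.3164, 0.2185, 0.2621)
A

Both distributions are close to uniform, making this a harder comparison.

H(A) = 1.9980 bits
H(B) = 1.9781 bits

The distribution closer to uniform has higher entropy.
Answer: A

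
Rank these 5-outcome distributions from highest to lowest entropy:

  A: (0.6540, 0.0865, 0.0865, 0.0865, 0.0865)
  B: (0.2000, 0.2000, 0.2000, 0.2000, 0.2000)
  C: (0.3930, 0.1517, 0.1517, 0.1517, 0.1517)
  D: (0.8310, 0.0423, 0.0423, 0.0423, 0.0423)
B > C > A > D

Key insight: Entropy is maximized by uniform distributions and minimized by concentrated distributions.

Entropies:
  H(A) = 1.6224 bits
  H(B) = 2.3219 bits
  H(C) = 2.1807 bits
  H(D) = 0.9934 bits

Ranking: B > C > A > D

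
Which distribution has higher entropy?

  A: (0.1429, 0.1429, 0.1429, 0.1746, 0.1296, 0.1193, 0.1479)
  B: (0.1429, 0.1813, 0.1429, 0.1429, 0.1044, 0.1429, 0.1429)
A

Both distributions are close to uniform, making this a harder comparison.

H(A) = 2.7986 bits
H(B) = 2.7922 bits

The distribution closer to uniform has higher entropy.
Answer: A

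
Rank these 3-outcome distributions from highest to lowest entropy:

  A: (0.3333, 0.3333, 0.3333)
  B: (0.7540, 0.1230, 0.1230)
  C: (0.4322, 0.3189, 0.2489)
A > C > B

Key insight: Entropy is maximized by uniform distributions and minimized by concentrated distributions.

- Uniform distributions have maximum entropy log₂(3) = 1.5850 bits
- The more "peaked" or concentrated a distribution, the lower its entropy

Entropies:
  H(A) = 1.5850 bits
  H(B) = 1.0509 bits
  H(C) = 1.5482 bits

Ranking: A > C > B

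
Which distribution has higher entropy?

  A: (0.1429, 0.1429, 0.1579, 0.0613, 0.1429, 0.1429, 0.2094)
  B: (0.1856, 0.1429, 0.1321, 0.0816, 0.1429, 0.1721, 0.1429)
B

Both distributions are close to uniform, making this a harder comparison.

H(A) = 2.7438 bits
H(B) = 2.7718 bits

The distribution closer to uniform has higher entropy.
Answer: B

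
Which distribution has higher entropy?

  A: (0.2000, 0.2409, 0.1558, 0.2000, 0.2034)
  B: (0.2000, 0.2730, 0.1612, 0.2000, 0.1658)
A

Both distributions are close to uniform, making this a harder comparison.

H(A) = 2.3086 bits
H(B) = 2.2944 bits

The distribution closer to uniform has higher entropy.
Answer: A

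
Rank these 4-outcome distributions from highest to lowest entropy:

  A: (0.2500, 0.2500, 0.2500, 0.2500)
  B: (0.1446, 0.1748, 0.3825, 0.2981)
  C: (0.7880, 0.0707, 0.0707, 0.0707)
A > B > C

Key insight: Entropy is maximized by uniform distributions and minimized by concentrated distributions.

- Uniform distributions have maximum entropy log₂(4) = 2.0000 bits
- The more "peaked" or concentrated a distribution, the lower its entropy

Entropies:
  H(A) = 2.0000 bits
  H(B) = 1.8942 bits
  H(C) = 1.0813 bits

Ranking: A > B > C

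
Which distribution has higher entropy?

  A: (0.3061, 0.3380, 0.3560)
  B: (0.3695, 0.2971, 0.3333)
A

Both distributions are close to uniform, making this a harder comparison.

H(A) = 1.5822 bits
H(B) = 1.5793 bits

The distribution closer to uniform has higher entropy.
Answer: A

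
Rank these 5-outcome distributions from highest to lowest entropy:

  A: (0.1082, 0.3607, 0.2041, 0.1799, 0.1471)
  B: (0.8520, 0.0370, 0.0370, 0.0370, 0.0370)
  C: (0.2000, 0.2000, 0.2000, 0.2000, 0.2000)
C > A > B

Key insight: Entropy is maximized by uniform distributions and minimized by concentrated distributions.

- Uniform distributions have maximum entropy log₂(5) = 2.3219 bits
- The more "peaked" or concentrated a distribution, the lower its entropy

Entropies:
  H(A) = 2.1976 bits
  H(B) = 0.9008 bits
  H(C) = 2.3219 bits

Ranking: C > A > B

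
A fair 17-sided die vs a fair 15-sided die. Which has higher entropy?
17-sided die

Both are uniform distributions; for uniform over n outcomes, H = log₂(n). H(17-sided) = log₂(17) = 4.087 bits and H(15-sided) = log₂(15) = 3.907 bits. More outcomes in a uniform distribution means higher entropy.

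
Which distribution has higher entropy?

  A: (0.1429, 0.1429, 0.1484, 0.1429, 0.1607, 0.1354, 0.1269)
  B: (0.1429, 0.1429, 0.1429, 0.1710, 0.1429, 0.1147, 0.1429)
A

Both distributions are close to uniform, making this a harder comparison.

H(A) = 2.8040 bits
H(B) = 2.7993 bits

The distribution closer to uniform has higher entropy.
Answer: A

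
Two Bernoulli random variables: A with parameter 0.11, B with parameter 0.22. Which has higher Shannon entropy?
B

For binary distributions, entropy is maximized at p=0.5 and decreases as p moves toward 0 or 1.

H(A) = H(0.11) = 0.4999 bits
H(B) = H(0.22) = 0.7602 bits

Distribution B (p=0.22) is closer to uniform (p=0.5), so it has higher entropy.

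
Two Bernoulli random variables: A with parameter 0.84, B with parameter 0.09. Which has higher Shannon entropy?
A

For binary distributions, entropy is maximized at p=0.5 and decreases as p moves toward 0 or 1.

H(A) = H(0.84) = 0.6343 bits
H(B) = H(0.09) = 0.4365 bits

Distribution A (p=0.84) is closer to uniform (p=0.5), so it has higher entropy.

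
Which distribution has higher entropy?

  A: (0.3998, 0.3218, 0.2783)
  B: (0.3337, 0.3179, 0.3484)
B

Both distributions are close to uniform, making this a harder comparison.

H(A) = 1.5687 bits
H(B) = 1.5840 bits

The distribution closer to uniform has higher entropy.
Answer: B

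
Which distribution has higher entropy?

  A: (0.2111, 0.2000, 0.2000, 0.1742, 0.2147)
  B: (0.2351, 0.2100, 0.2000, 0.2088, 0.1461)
A

Both distributions are close to uniform, making this a harder comparison.

H(A) = 2.3182 bits
H(B) = 2.3055 bits

The distribution closer to uniform has higher entropy.
Answer: A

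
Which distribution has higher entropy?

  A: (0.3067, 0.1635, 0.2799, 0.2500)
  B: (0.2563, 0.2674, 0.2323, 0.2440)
B

Both distributions are close to uniform, making this a harder comparison.

H(A) = 1.9642 bits
H(B) = 1.9980 bits

The distribution closer to uniform has higher entropy.
Answer: B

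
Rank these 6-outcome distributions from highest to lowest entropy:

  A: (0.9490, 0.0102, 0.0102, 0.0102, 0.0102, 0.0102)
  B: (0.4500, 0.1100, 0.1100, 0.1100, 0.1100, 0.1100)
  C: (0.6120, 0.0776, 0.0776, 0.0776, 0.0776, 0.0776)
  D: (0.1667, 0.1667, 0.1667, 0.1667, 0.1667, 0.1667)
D > B > C > A

Key insight: Entropy is maximized by uniform distributions and minimized by concentrated distributions.

Entropies:
  H(A) = 0.4090 bits
  H(B) = 2.2698 bits
  H(C) = 1.8644 bits
  H(D) = 2.5850 bits

Ranking: D > B > C > A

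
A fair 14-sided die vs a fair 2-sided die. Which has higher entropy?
14-sided die

Both are uniform distributions; for uniform over n outcomes, H = log₂(n). H(14-sided) = log₂(14) = 3.807 bits and H(2-sided) = log₂(2) = 1.000 bits. More outcomes in a uniform distribution means higher entropy.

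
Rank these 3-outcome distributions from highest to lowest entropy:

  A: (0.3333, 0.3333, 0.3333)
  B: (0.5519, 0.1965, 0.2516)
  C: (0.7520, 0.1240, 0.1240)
A > B > C

Key insight: Entropy is maximized by uniform distributions and minimized by concentrated distributions.

- Uniform distributions have maximum entropy log₂(3) = 1.5850 bits
- The more "peaked" or concentrated a distribution, the lower its entropy

Entropies:
  H(A) = 1.5850 bits
  H(B) = 1.4354 bits
  H(C) = 1.0561 bits

Ranking: A > B > C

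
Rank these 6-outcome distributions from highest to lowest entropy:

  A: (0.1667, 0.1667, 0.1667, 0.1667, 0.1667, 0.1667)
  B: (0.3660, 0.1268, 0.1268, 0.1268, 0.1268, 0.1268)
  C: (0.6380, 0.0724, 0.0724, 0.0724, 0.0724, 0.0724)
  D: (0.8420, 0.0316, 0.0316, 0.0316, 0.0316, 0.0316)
A > B > C > D

Key insight: Entropy is maximized by uniform distributions and minimized by concentrated distributions.

Entropies:
  H(A) = 2.5850 bits
  H(B) = 2.4197 bits
  H(C) = 1.7849 bits
  H(D) = 0.9964 bits

Ranking: A > B > C > D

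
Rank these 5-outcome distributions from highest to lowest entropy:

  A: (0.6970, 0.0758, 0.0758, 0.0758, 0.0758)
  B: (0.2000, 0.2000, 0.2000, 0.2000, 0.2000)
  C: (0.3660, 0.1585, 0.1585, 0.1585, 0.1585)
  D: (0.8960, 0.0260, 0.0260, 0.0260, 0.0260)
B > C > A > D

Key insight: Entropy is maximized by uniform distributions and minimized by concentrated distributions.

Entropies:
  H(A) = 1.4909 bits
  H(B) = 2.3219 bits
  H(C) = 2.2156 bits
  H(D) = 0.6895 bits

Ranking: B > C > A > D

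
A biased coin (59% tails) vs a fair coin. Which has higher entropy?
Fair coin

The fair coin is uniform (p=0.5), maximizing binary entropy at 1 bit. The biased coin has H(0.59) ≈ 0.977 bits — its outcome is more predictable, so its entropy is lower.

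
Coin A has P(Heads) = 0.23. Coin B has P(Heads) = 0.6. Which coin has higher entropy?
B

For binary distributions, entropy is maximized at p=0.5 and decreases as p moves toward 0 or 1.

H(A) = H(0.23) = 0.7780 bits
H(B) = H(0.6) = 0.9710 bits

Distribution B (p=0.6) is closer to uniform (p=0.5), so it has higher entropy.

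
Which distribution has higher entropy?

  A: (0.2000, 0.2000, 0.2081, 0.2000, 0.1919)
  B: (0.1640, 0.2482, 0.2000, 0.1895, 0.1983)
A

Both distributions are close to uniform, making this a harder comparison.

H(A) = 2.3215 bits
H(B) = 2.3087 bits

The distribution closer to uniform has higher entropy.
Answer: A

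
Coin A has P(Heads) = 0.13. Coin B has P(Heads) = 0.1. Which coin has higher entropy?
A

For binary distributions, entropy is maximized at p=0.5 and decreases as p moves toward 0 or 1.

H(A) = H(0.13) = 0.5574 bits
H(B) = H(0.1) = 0.4690 bits

Distribution A (p=0.13) is closer to uniform (p=0.5), so it has higher entropy.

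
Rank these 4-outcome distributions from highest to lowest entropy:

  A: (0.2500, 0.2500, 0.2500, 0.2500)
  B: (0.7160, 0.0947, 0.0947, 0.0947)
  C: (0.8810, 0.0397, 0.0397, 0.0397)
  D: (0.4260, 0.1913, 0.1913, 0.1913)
A > D > B > C

Key insight: Entropy is maximized by uniform distributions and minimized by concentrated distributions.

Entropies:
  H(A) = 2.0000 bits
  H(B) = 1.3110 bits
  H(C) = 0.7151 bits
  H(D) = 1.8939 bits

Ranking: A > D > B > C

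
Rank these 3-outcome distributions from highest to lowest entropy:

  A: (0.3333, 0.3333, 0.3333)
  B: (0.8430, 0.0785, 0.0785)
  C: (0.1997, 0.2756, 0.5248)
A > C > B

Key insight: Entropy is maximized by uniform distributions and minimized by concentrated distributions.

- Uniform distributions have maximum entropy log₂(3) = 1.5850 bits
- The more "peaked" or concentrated a distribution, the lower its entropy

Entropies:
  H(A) = 1.5850 bits
  H(B) = 0.7841 bits
  H(C) = 1.4647 bits

Ranking: A > C > B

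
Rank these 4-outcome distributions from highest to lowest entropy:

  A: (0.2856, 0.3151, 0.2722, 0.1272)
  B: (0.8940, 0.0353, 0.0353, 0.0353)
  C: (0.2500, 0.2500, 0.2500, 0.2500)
C > A > B

Key insight: Entropy is maximized by uniform distributions and minimized by concentrated distributions.

- Uniform distributions have maximum entropy log₂(4) = 2.0000 bits
- The more "peaked" or concentrated a distribution, the lower its entropy

Entropies:
  H(A) = 1.9307 bits
  H(B) = 0.6557 bits
  H(C) = 2.0000 bits

Ranking: C > A > B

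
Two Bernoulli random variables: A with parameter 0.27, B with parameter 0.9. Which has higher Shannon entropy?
A

For binary distributions, entropy is maximized at p=0.5 and decreases as p moves toward 0 or 1.

H(A) = H(0.27) = 0.8415 bits
H(B) = H(0.9) = 0.4690 bits

Distribution A (p=0.27) is closer to uniform (p=0.5), so it has higher entropy.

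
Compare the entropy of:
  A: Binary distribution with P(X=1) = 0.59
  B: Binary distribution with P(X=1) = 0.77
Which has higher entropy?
A

For binary distributions, entropy is maximized at p=0.5 and decreases as p moves toward 0 or 1.

H(A) = H(0.59) = 0.9765 bits
H(B) = H(0.77) = 0.7780 bits

Distribution A (p=0.59) is closer to uniform (p=0.5), so it has higher entropy.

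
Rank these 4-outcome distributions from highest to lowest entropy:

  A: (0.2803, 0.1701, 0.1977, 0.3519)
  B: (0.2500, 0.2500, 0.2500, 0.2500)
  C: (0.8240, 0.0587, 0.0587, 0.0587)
B > A > C

Key insight: Entropy is maximized by uniform distributions and minimized by concentrated distributions.

- Uniform distributions have maximum entropy log₂(4) = 2.0000 bits
- The more "peaked" or concentrated a distribution, the lower its entropy

Entropies:
  H(A) = 1.9416 bits
  H(B) = 2.0000 bits
  H(C) = 0.9502 bits

Ranking: B > A > C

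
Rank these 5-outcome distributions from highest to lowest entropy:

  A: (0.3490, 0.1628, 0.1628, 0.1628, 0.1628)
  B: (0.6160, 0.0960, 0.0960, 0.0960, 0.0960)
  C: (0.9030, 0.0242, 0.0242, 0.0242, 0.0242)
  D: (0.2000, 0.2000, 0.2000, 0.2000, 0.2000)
D > A > B > C

Key insight: Entropy is maximized by uniform distributions and minimized by concentrated distributions.

Entropies:
  H(A) = 2.2352 bits
  H(B) = 1.7288 bits
  H(C) = 0.6534 bits
  H(D) = 2.3219 bits

Ranking: D > A > B > C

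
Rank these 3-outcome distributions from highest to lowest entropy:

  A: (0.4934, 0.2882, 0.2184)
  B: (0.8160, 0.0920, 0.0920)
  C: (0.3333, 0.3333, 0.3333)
C > A > B

Key insight: Entropy is maximized by uniform distributions and minimized by concentrated distributions.

- Uniform distributions have maximum entropy log₂(3) = 1.5850 bits
- The more "peaked" or concentrated a distribution, the lower its entropy

Entropies:
  H(A) = 1.4996 bits
  H(B) = 0.8727 bits
  H(C) = 1.5850 bits

Ranking: C > A > B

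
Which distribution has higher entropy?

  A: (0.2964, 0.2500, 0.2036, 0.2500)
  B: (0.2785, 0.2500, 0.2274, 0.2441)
B

Both distributions are close to uniform, making this a harder comparison.

H(A) = 1.9875 bits
H(B) = 1.9961 bits

The distribution closer to uniform has higher entropy.
Answer: B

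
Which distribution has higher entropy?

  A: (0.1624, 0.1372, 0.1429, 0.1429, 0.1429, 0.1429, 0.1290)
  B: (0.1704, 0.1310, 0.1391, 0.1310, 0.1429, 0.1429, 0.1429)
A

Both distributions are close to uniform, making this a harder comparison.

H(A) = 2.8044 bits
H(B) = 2.8022 bits

The distribution closer to uniform has higher entropy.
Answer: A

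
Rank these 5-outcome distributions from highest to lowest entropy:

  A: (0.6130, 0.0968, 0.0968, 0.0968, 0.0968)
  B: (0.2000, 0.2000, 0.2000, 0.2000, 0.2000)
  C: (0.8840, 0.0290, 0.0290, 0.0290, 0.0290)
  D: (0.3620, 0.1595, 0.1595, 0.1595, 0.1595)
B > D > A > C

Key insight: Entropy is maximized by uniform distributions and minimized by concentrated distributions.

Entropies:
  H(A) = 1.7368 bits
  H(B) = 2.3219 bits
  H(C) = 0.7498 bits
  H(D) = 2.2203 bits

Ranking: B > D > A > C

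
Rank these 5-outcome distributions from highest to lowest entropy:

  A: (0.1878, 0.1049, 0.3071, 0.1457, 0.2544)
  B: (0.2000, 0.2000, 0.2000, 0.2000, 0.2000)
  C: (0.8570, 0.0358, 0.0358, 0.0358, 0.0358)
B > A > C

Key insight: Entropy is maximized by uniform distributions and minimized by concentrated distributions.

- Uniform distributions have maximum entropy log₂(5) = 2.3219 bits
- The more "peaked" or concentrated a distribution, the lower its entropy

Entropies:
  H(A) = 2.2248 bits
  H(B) = 2.3219 bits
  H(C) = 0.8780 bits

Ranking: B > A > C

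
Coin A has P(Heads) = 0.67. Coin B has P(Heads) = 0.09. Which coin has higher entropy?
A

For binary distributions, entropy is maximized at p=0.5 and decreases as p moves toward 0 or 1.

H(A) = H(0.67) = 0.9149 bits
H(B) = H(0.09) = 0.4365 bits

Distribution A (p=0.67) is closer to uniform (p=0.5), so it has higher entropy.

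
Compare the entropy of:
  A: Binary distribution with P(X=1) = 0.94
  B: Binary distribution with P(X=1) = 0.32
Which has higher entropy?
B

For binary distributions, entropy is maximized at p=0.5 and decreases as p moves toward 0 or 1.

H(A) = H(0.94) = 0.3274 bits
H(B) = H(0.32) = 0.9044 bits

Distribution B (p=0.32) is closer to uniform (p=0.5), so it has higher entropy.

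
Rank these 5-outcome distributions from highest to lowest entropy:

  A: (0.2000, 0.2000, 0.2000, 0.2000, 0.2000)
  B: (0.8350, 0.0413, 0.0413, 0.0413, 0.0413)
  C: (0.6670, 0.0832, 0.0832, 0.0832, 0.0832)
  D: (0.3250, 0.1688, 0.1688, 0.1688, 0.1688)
A > D > C > B

Key insight: Entropy is maximized by uniform distributions and minimized by concentrated distributions.

Entropies:
  H(A) = 2.3219 bits
  H(B) = 0.9761 bits
  H(C) = 1.5840 bits
  H(D) = 2.2597 bits

Ranking: A > D > C > B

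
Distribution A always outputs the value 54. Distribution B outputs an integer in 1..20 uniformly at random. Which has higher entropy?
B

A is deterministic, so H(A) = 0. B is uniform over 20 outcomes, so H(B) = log₂(20) = 4.322 bits. Any distribution with genuine randomness has higher entropy than a deterministic one.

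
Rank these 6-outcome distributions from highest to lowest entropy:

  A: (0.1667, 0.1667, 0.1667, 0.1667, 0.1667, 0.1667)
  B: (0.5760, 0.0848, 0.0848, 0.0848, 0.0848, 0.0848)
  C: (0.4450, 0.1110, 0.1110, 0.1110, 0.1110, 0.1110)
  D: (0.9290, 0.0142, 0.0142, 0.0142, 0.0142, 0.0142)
A > C > B > D

Key insight: Entropy is maximized by uniform distributions and minimized by concentrated distributions.

Entropies:
  H(A) = 2.5850 bits
  H(B) = 1.9678 bits
  H(C) = 2.2799 bits
  H(D) = 0.5345 bits

Ranking: A > C > B > D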